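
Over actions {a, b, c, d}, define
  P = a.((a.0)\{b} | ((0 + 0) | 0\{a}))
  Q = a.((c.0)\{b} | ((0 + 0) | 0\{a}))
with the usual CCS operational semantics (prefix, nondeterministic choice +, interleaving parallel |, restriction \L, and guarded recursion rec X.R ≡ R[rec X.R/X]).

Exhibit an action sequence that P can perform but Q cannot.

aa

P's transition system — 3 states:
  m0 = a.((a.0)\{b} | ((0 + 0) | 0\{a})) | =a=> m1
  m1 = (a.0)\{b} | ((0 + 0) | 0\{a}) | =a=> m2
  m2 = 0\{b} | ((0 + 0) | 0\{a}) | ·
Q's transition system — 3 states:
  n0 = a.((c.0)\{b} | ((0 + 0) | 0\{a})) | =a=> n1
  n1 = (c.0)\{b} | ((0 + 0) | 0\{a}) | =c=> n2
  n2 = 0\{b} | ((0 + 0) | 0\{a}) | ·
Trace ⟨aa⟩ through P, begin at {m0}:
  step 1 (a): {m1}
  step 2 (a): {m2}
  P completes σ.
Trace ⟨aa⟩ through Q, begin at {n0}:
  step 1 (a): {n1}
  step 2 (a): ∅  — Q cannot continue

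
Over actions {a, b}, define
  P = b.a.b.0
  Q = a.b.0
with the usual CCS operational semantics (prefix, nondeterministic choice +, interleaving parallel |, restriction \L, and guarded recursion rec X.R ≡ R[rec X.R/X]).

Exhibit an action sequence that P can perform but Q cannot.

b

Reachable graph of P (4 states):
  u0 = b.a.b.0 ⊢ -b-> u1
  u1 = a.b.0 ⊢ -a-> u2
  u2 = b.0 ⊢ -b-> u3
  u3 = 0 ⊢ stopped
Reachable graph of Q (3 states):
  v0 = a.b.0 ⊢ -a-> v1
  v1 = b.0 ⊢ -b-> v2
  v2 = 0 ⊢ stopped
Executing b from P (initial set {u0}):
  after b @ step 1: {u1}
  P completes σ.
Executing b from Q (initial set {v0}):
  after b @ step 1: no successor for Q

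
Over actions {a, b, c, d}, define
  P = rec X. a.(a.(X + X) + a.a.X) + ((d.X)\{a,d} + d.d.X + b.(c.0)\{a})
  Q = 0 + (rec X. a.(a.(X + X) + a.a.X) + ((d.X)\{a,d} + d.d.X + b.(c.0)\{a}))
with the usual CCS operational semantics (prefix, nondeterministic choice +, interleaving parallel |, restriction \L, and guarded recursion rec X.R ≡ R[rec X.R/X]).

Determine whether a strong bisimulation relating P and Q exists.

P ~ Q

P's transition system — 7 states:
  p0 = rec X. a.(a.(X + X) + a.a.X) + ((d.X)\{a,d} + d.d.X + b.(c.0)\{a}) :: —a→ p1, —b→ p2, —d→ p3
  p1 = a.((rec X. a.(a.(X + X) + a.a.X) + ((d.X)\{a,d} + d.d.X + b.(c.0)\{a})) + (rec X. a.(a.(X + X) + a.a.X) + ((d.X)\{a,d} + d.d.X + b.(c.0)\{a}))) + a.a.(rec X. a.(a.(X + X) + a.a.X) + ((d.X)\{a,d} + d.d.X + b.(c.0)\{a})) :: —a→ p4, —a→ p5
  p2 = (c.0)\{a} :: —c→ p6
  p3 = d.(rec X. a.(a.(X + X) + a.a.X) + ((d.X)\{a,d} + d.d.X + b.(c.0)\{a})) :: —d→ p0
  p4 = (rec X. a.(a.(X + X) + a.a.X) + ((d.X)\{a,d} + d.d.X + b.(c.0)\{a})) + (rec X. a.(a.(X + X) + a.a.X) + ((d.X)\{a,d} + d.d.X + b.(c.0)\{a})) :: —a→ p1, —b→ p2, —d→ p3
  p5 = a.(rec X. a.(a.(X + X) + a.a.X) + ((d.X)\{a,d} + d.d.X + b.(c.0)\{a})) :: —a→ p0
  p6 = 0\{a} :: ·
Q's transition system — 8 states:
  q0 = 0 + (rec X. a.(a.(X + X) + a.a.X) + ((d.X)\{a,d} + d.d.X + b.(c.0)\{a})) :: —a→ q1, —b→ q2, —d→ q3
  q1 = a.((rec X. a.(a.(X + X) + a.a.X) + ((d.X)\{a,d} + d.d.X + b.(c.0)\{a})) + (rec X. a.(a.(X + X) + a.a.X) + ((d.X)\{a,d} + d.d.X + b.(c.0)\{a}))) + a.a.(rec X. a.(a.(X + X) + a.a.X) + ((d.X)\{a,d} + d.d.X + b.(c.0)\{a})) :: —a→ q4, —a→ q5
  q2 = (c.0)\{a} :: —c→ q6
  q3 = d.(rec X. a.(a.(X + X) + a.a.X) + ((d.X)\{a,d} + d.d.X + b.(c.0)\{a})) :: —d→ q7
  q4 = (rec X. a.(a.(X + X) + a.a.X) + ((d.X)\{a,d} + d.d.X + b.(c.0)\{a})) + (rec X. a.(a.(X + X) + a.a.X) + ((d.X)\{a,d} + d.d.X + b.(c.0)\{a})) :: —a→ q1, —b→ q2, —d→ q3
  q5 = a.(rec X. a.(a.(X + X) + a.a.X) + ((d.X)\{a,d} + d.d.X + b.(c.0)\{a})) :: —a→ q7
  q6 = 0\{a} :: ·
  q7 = rec X. a.(a.(X + X) + a.a.X) + ((d.X)\{a,d} + d.d.X + b.(c.0)\{a}) :: —a→ q1, —b→ q2, —d→ q3
Partition-refinement fixed point:
  B0 = {p0, p4, q0, q4, q7}
  B1 = {p1, q1}
  B2 = {p3, q3}
  B3 = {p2, q2}
  B4 = {p6, q6}
  B5 = {p5, q5}
p0 ∈ B0, q0 ∈ B0 → same block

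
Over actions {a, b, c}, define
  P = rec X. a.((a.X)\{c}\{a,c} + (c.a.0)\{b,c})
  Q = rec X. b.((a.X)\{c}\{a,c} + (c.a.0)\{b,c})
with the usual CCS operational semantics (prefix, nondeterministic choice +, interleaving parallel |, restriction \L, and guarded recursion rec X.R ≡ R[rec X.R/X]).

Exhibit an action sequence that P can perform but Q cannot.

a

P's transition system — 2 states:
  u0 = rec X. a.((a.X)\{c}\{a,c} + (c.a.0)\{b,c}) ⊢ =a=> u1
  u1 = (a.(rec X. a.((a.X)\{c}\{a,c} + (c.a.0)\{b,c})))\{c}\{a,c} + (c.a.0)\{b,c} ⊢ stopped
Q's transition system — 2 states:
  v0 = rec X. b.((a.X)\{c}\{a,c} + (c.a.0)\{b,c}) ⊢ =b=> v1
  v1 = (a.(rec X. b.((a.X)\{c}\{a,c} + (c.a.0)\{b,c})))\{c}\{a,c} + (c.a.0)\{b,c} ⊢ stopped
Executing a from P (initial set {u0}):
  step 1 (a): {u1}
  ✓ P
Executing a from Q (initial set {v0}):
  step 1 (a): ∅  — Q cannot continue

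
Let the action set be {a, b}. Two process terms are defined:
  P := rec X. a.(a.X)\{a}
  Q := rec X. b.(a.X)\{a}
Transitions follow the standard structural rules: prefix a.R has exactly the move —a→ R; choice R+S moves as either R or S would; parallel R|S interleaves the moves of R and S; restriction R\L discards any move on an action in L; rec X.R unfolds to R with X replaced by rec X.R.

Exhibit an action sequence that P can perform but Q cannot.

LTS(P): 2 reachable states
  u0 = rec X. a.(a.X)\{a} :: -a-> u1
  u1 = (a.(rec X. a.(a.X)\{a}))\{a} :: (no moves)
LTS(Q): 2 reachable states
  v0 = rec X. b.(a.X)\{a} :: -b-> v1
  v1 = (a.(rec X. b.(a.X)\{a}))\{a} :: (no moves)
Trace ⟨a⟩ through P, begin at {u0}:
  after a @ step 1: {u1}
  ✓ P
Trace ⟨a⟩ through Q, begin at {v0}:
  after a @ step 1: ∅ (Q stuck)

a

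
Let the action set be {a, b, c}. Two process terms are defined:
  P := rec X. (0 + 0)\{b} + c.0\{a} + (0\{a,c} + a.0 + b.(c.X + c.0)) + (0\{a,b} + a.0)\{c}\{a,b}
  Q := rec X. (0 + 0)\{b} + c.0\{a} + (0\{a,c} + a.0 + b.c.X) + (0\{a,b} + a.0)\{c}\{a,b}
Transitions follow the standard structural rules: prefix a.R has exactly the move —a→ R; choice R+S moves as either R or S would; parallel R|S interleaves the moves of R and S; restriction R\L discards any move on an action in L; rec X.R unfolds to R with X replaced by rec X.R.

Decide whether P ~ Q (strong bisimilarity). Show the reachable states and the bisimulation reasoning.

not bisimilar

Reachable graph of P (4 states):
  s0 = rec X. (0 + 0)\{b} + c.0\{a} + (0\{a,c} + a.0 + b.(c.X + c.0)) + (0\{a,b} + a.0)\{c}\{a,b} → -a-> s1, -b-> s2, -c-> s3
  s1 = 0 → ·
  s2 = c.(rec X. (0 + 0)\{b} + c.0\{a} + (0\{a,c} + a.0 + b.(c.X + c.0)) + (0\{a,b} + a.0)\{c}\{a,b}) + c.0 → -c-> s0, -c-> s1
  s3 = 0\{a} → ·
Reachable graph of Q (4 states):
  t0 = rec X. (0 + 0)\{b} + c.0\{a} + (0\{a,c} + a.0 + b.c.X) + (0\{a,b} + a.0)\{c}\{a,b} → -a-> t1, -b-> t2, -c-> t3
  t1 = 0 → ·
  t2 = c.(rec X. (0 + 0)\{b} + c.0\{a} + (0\{a,c} + a.0 + b.c.X) + (0\{a,b} + a.0)\{c}\{a,b}) → -c-> t0
  t3 = 0\{a} → ·
Coarsest stable partition (strong bisimilarity classes):
  B0 = {s0}
  B1 = {s1, s3, t1, t3}
  B2 = {s2}
  B3 = {t0}
  B4 = {t2}
s0 ∈ B0, t0 ∈ B3 → different blocks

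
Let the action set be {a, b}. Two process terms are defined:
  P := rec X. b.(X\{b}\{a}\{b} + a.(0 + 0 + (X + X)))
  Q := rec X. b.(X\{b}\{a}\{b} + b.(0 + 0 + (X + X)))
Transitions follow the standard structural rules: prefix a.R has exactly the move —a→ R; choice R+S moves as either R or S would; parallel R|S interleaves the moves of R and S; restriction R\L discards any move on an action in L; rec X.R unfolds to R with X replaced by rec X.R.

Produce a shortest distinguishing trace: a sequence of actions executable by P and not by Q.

ba

P's transition system — 3 states:
  p0 = rec X. b.(X\{b}\{a}\{b} + a.(0 + 0 + (X + X))) :: --b--▸ p1
  p1 = (rec X. b.(X\{b}\{a}\{b} + a.(0 + 0 + (X + X))))\{b}\{a}\{b} + a.(0 + 0 + ((rec X. b.(X\{b}\{a}\{b} + a.(0 + 0 + (X + X)))) + (rec X. b.(X\{b}\{a}\{b} + a.(0 + 0 + (X + X)))))) :: --a--▸ p2
  p2 = 0 + 0 + ((rec X. b.(X\{b}\{a}\{b} + a.(0 + 0 + (X + X)))) + (rec X. b.(X\{b}\{a}\{b} + a.(0 + 0 + (X + X))))) :: --b--▸ p1
Q's transition system — 3 states:
  q0 = rec X. b.(X\{b}\{a}\{b} + b.(0 + 0 + (X + X))) :: --b--▸ q1
  q1 = (rec X. b.(X\{b}\{a}\{b} + b.(0 + 0 + (X + X))))\{b}\{a}\{b} + b.(0 + 0 + ((rec X. b.(X\{b}\{a}\{b} + b.(0 + 0 + (X + X)))) + (rec X. b.(X\{b}\{a}\{b} + b.(0 + 0 + (X + X)))))) :: --b--▸ q2
  q2 = 0 + 0 + ((rec X. b.(X\{b}\{a}\{b} + b.(0 + 0 + (X + X)))) + (rec X. b.(X\{b}\{a}\{b} + b.(0 + 0 + (X + X))))) :: --b--▸ q1
Executing ba from P (initial set {p0}):
  [1] b ⇒ {p1}
  [2] a ⇒ {p2}
  — P admits the full trace.
Executing ba from Q (initial set {q0}):
  [1] b ⇒ {q1}
  [2] a ⇒ no successor for Q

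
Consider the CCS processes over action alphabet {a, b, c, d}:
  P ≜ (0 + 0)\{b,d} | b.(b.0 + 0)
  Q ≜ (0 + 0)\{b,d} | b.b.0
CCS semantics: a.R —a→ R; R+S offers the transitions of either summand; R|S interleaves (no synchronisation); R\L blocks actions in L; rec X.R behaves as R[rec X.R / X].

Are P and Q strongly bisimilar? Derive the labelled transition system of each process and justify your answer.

P's transition system — 3 states:
  s0 = (0 + 0)\{b,d} | b.(b.0 + 0) | --b--▸ s1
  s1 = (0 + 0)\{b,d} | (b.0 + 0) | --b--▸ s2
  s2 = (0 + 0)\{b,d} | 0 | ∅
Q's transition system — 3 states:
  t0 = (0 + 0)\{b,d} | b.b.0 | --b--▸ t1
  t1 = (0 + 0)\{b,d} | b.0 | --b--▸ t2
  t2 = (0 + 0)\{b,d} | 0 | ∅
Partition-refinement fixed point:
  B0 = {s0, t0}
  B1 = {s1, t1}
  B2 = {s2, t2}
s0 ∈ B0, t0 ∈ B0 → same block

P ~ Q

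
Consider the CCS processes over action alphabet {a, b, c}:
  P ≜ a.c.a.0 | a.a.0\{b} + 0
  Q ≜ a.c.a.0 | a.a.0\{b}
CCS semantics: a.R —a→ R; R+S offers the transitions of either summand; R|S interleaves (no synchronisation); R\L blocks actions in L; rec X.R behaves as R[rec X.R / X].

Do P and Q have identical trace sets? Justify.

LTS(P): 12 reachable states
  s0 = a.c.a.0 | a.a.0\{b} + 0 → ··a··> s1, ··a··> s2
  s1 = a.c.a.0 | a.0\{b} → ··a··> s3, ··a··> s4
  s2 = c.a.0 | a.a.0\{b} → ··a··> s4, ··c··> s5
  s3 = a.c.a.0 | 0\{b} → ··a··> s6
  s4 = c.a.0 | a.0\{b} → ··a··> s6, ··c··> s7
  s5 = a.0 | a.a.0\{b} → ··a··> s7, ··a··> s8
  s6 = c.a.0 | 0\{b} → ··c··> s9
  s7 = a.0 | a.0\{b} → ··a··> s10, ··a··> s9
  s8 = 0 | a.a.0\{b} → ··a··> s10
  s9 = a.0 | 0\{b} → ··a··> s11
  s10 = 0 | a.0\{b} → ··a··> s11
  s11 = 0 | 0\{b} → deadlocked
LTS(Q): 12 reachable states
  t0 = a.c.a.0 | a.a.0\{b} → ··a··> t1, ··a··> t2
  t1 = a.c.a.0 | a.0\{b} → ··a··> t3, ··a··> t4
  t2 = c.a.0 | a.a.0\{b} → ··a··> t4, ··c··> t5
  t3 = a.c.a.0 | 0\{b} → ··a··> t6
  t4 = c.a.0 | a.0\{b} → ··a··> t6, ··c··> t7
  t5 = a.0 | a.a.0\{b} → ··a··> t7, ··a··> t8
  t6 = c.a.0 | 0\{b} → ··c··> t9
  t7 = a.0 | a.0\{b} → ··a··> t10, ··a··> t9
  t8 = 0 | a.a.0\{b} → ··a··> t10
  t9 = a.0 | 0\{b} → ··a··> t11
  t10 = 0 | a.0\{b} → ··a··> t11
  t11 = 0 | 0\{b} → deadlocked
Partition-refinement fixed point:
  B0 = {s0, t0}
  B1 = {s1, t1}
  B2 = {s3, t3}
  B3 = {s6, t6}
  B4 = {s10, s9, t10, t9}
  B5 = {s11, t11}
  B6 = {s4, t4}
  B7 = {s7, s8, t7, t8}
  B8 = {s2, t2}
  B9 = {s5, t5}
s0 ∈ B0, t0 ∈ B0 → same block
Bisimilar ⇒ trace-equivalent.

traces(P) = traces(Q)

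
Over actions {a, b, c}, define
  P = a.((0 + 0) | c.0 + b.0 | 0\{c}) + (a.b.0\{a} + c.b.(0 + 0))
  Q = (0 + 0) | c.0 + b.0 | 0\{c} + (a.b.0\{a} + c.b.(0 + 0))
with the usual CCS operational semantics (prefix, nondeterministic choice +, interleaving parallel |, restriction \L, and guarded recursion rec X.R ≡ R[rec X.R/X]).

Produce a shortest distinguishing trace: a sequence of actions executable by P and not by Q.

Reachable graph of P (8 states):
  m0 = a.((0 + 0) | c.0 + b.0 | 0\{c}) + (a.b.0\{a} + c.b.(0 + 0)) ⊢ --a--▸ m1, --a--▸ m2, --c--▸ m3
  m1 = (0 + 0) | c.0 + b.0 | 0\{c} ⊢ --b--▸ m4, --c--▸ m5
  m2 = b.0\{a} ⊢ --b--▸ m6
  m3 = b.(0 + 0) ⊢ --b--▸ m7
  m4 = 0 | 0\{c} ⊢ stopped
  m5 = (0 + 0) | 0 ⊢ stopped
  m6 = 0\{a} ⊢ stopped
  m7 = 0 + 0 ⊢ stopped
Reachable graph of Q (7 states):
  n0 = (0 + 0) | c.0 + b.0 | 0\{c} + (a.b.0\{a} + c.b.(0 + 0)) ⊢ --a--▸ n1, --b--▸ n2, --c--▸ n3, --c--▸ n4
  n1 = b.0\{a} ⊢ --b--▸ n5
  n2 = 0 | 0\{c} ⊢ stopped
  n3 = (0 + 0) | 0 ⊢ stopped
  n4 = b.(0 + 0) ⊢ --b--▸ n6
  n5 = 0\{a} ⊢ stopped
  n6 = 0 + 0 ⊢ stopped
Run σ = ⟨ac⟩ on P: start {m0}
  after a @ step 1: {m1, m2}
  after c @ step 2: {m5}
  P completes σ.
Run σ = ⟨ac⟩ on Q: start {n0}
  after a @ step 1: {n1}
  after c @ step 2: no successor for Q

ac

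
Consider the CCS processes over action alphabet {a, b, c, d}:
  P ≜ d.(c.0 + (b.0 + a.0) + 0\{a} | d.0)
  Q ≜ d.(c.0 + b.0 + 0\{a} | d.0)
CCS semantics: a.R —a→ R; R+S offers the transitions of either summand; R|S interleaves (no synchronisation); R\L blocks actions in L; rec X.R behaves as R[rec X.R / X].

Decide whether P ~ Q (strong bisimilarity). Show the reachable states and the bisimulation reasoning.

P ≁ Q

Reachable graph of P (4 states):
  u0 = d.(c.0 + (b.0 + a.0) + 0\{a} | d.0) has moves —d→ u1
  u1 = c.0 + (b.0 + a.0) + 0\{a} | d.0 has moves —a→ u2, —b→ u2, —c→ u2, —d→ u3
  u2 = 0 has moves (no moves)
  u3 = 0\{a} | 0 has moves (no moves)
Reachable graph of Q (4 states):
  v0 = d.(c.0 + b.0 + 0\{a} | d.0) has moves —d→ v1
  v1 = c.0 + b.0 + 0\{a} | d.0 has moves —b→ v2, —c→ v2, —d→ v3
  v2 = 0 has moves (no moves)
  v3 = 0\{a} | 0 has moves (no moves)
Bisimilarity quotient blocks:
  B0 = {u0}
  B1 = {u1}
  B2 = {u2, u3, v2, v3}
  B3 = {v0}
  B4 = {v1}
u0 ∈ B0, v0 ∈ B3 → different blocks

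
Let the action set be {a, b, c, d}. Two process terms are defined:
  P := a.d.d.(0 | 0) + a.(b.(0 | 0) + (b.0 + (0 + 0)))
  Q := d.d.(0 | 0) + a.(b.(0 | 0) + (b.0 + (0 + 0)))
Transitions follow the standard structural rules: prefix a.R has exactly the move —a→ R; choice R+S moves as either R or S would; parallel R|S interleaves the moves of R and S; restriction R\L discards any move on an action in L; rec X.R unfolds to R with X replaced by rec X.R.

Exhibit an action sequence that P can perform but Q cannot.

P's transition system — 6 states:
  s0 = a.d.d.(0 | 0) + a.(b.(0 | 0) + (b.0 + (0 + 0))) has moves ··a··> s1, ··a··> s2
  s1 = b.(0 | 0) + (b.0 + (0 + 0)) has moves ··b··> s3, ··b··> s4
  s2 = d.d.(0 | 0) has moves ··d··> s5
  s3 = 0 has moves stopped
  s4 = 0 | 0 has moves stopped
  s5 = d.(0 | 0) has moves ··d··> s4
Q's transition system — 5 states:
  t0 = d.d.(0 | 0) + a.(b.(0 | 0) + (b.0 + (0 + 0))) has moves ··a··> t1, ··d··> t2
  t1 = b.(0 | 0) + (b.0 + (0 + 0)) has moves ··b··> t3, ··b··> t4
  t2 = d.(0 | 0) has moves ··d··> t4
  t3 = 0 has moves stopped
  t4 = 0 | 0 has moves stopped
Run σ = ⟨ad⟩ on P: start {s0}
  [1] a ⇒ {s1, s2}
  [2] d ⇒ {s5}
  P completes σ.
Run σ = ⟨ad⟩ on Q: start {t0}
  [1] a ⇒ {t1}
  [2] d ⇒ ∅  — Q cannot continue

ad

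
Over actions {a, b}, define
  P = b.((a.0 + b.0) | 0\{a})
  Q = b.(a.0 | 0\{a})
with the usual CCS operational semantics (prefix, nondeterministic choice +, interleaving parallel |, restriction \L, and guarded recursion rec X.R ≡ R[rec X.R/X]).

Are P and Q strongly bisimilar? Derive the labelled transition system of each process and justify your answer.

P ≁ Q

Reachable graph of P (3 states):
  u0 = b.((a.0 + b.0) | 0\{a}) :: -b-> u1
  u1 = (a.0 + b.0) | 0\{a} :: -a-> u2, -b-> u2
  u2 = 0 | 0\{a} :: ·
Reachable graph of Q (3 states):
  v0 = b.(a.0 | 0\{a}) :: -b-> v1
  v1 = a.0 | 0\{a} :: -a-> v2
  v2 = 0 | 0\{a} :: ·
Partition-refinement fixed point:
  B0 = {u0}
  B1 = {u1}
  B2 = {u2, v2}
  B3 = {v0}
  B4 = {v1}
u0 ∈ B0, v0 ∈ B3 → different blocks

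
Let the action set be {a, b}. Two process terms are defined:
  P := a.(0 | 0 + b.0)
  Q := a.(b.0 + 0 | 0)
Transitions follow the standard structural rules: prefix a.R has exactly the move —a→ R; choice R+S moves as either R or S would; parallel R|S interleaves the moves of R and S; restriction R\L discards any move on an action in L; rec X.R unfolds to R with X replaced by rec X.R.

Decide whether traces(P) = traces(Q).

traces(P) = traces(Q)

Reachable graph of P (3 states):
  u0 = a.(0 | 0 + b.0) has moves ··a··> u1
  u1 = 0 | 0 + b.0 has moves ··b··> u2
  u2 = 0 has moves (no moves)
Reachable graph of Q (3 states):
  v0 = a.(b.0 + 0 | 0) has moves ··a··> v1
  v1 = b.0 + 0 | 0 has moves ··b··> v2
  v2 = 0 has moves (no moves)
Bisimilarity quotient blocks:
  B0 = {u0, v0}
  B1 = {u1, v1}
  B2 = {u2, v2}
u0 ∈ B0, v0 ∈ B0 → same block
Bisimilar ⇒ trace-equivalent.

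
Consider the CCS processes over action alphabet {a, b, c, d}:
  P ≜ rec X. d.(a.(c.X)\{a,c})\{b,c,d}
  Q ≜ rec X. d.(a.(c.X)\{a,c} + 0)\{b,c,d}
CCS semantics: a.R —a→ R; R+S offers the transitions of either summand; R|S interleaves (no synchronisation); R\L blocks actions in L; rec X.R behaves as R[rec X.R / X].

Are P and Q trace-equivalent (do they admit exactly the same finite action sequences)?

trace-equivalent

LTS(P): 3 reachable states
  s0 = rec X. d.(a.(c.X)\{a,c})\{b,c,d} has moves ··d··> s1
  s1 = (a.(c.(rec X. d.(a.(c.X)\{a,c})\{b,c,d}))\{a,c})\{b,c,d} has moves ··a··> s2
  s2 = (c.(rec X. d.(a.(c.X)\{a,c})\{b,c,d}))\{a,c}\{b,c,d} has moves ·
LTS(Q): 3 reachable states
  t0 = rec X. d.(a.(c.X)\{a,c} + 0)\{b,c,d} has moves ··d··> t1
  t1 = (a.(c.(rec X. d.(a.(c.X)\{a,c} + 0)\{b,c,d}))\{a,c} + 0)\{b,c,d} has moves ··a··> t2
  t2 = (c.(rec X. d.(a.(c.X)\{a,c} + 0)\{b,c,d}))\{a,c}\{b,c,d} has moves ·
Coarsest stable partition (strong bisimilarity classes):
  B0 = {s0, t0}
  B1 = {s1, t1}
  B2 = {s2, t2}
s0 ∈ B0, t0 ∈ B0 → same block
Bisimilar ⇒ trace-equivalent.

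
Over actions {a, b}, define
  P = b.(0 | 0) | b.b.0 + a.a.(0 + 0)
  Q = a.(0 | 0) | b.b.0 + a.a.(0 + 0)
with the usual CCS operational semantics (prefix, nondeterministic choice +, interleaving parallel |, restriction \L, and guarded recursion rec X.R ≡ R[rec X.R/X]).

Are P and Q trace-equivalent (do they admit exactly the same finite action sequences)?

LTS(P): 8 reachable states
  s0 = b.(0 | 0) | b.b.0 + a.a.(0 + 0) ⊢ =a=> s1, =b=> s2, =b=> s3
  s1 = a.(0 + 0) ⊢ =a=> s4
  s2 = 0 | 0 | b.b.0 ⊢ =b=> s5
  s3 = b.(0 | 0) | b.0 ⊢ =b=> s5, =b=> s6
  s4 = 0 + 0 ⊢ ·
  s5 = 0 | 0 | b.0 ⊢ =b=> s7
  s6 = b.(0 | 0) | 0 ⊢ =b=> s7
  s7 = 0 | 0 | 0 ⊢ ·
LTS(Q): 8 reachable states
  t0 = a.(0 | 0) | b.b.0 + a.a.(0 + 0) ⊢ =a=> t1, =a=> t2, =b=> t3
  t1 = 0 | 0 | b.b.0 ⊢ =b=> t4
  t2 = a.(0 + 0) ⊢ =a=> t5
  t3 = a.(0 | 0) | b.0 ⊢ =a=> t4, =b=> t6
  t4 = 0 | 0 | b.0 ⊢ =b=> t7
  t5 = 0 + 0 ⊢ ·
  t6 = a.(0 | 0) | 0 ⊢ =a=> t7
  t7 = 0 | 0 | 0 ⊢ ·
Run σ = ⟨bbb⟩ on P: start {s0}
  after b @ step 1: {s2, s3}
  after b @ step 2: {s5, s6}
  after b @ step 3: {s7}
  P completes σ.
Run σ = ⟨bbb⟩ on Q: start {t0}
  after b @ step 1: {t3}
  after b @ step 2: {t6}
  after b @ step 3: ∅ (Q stuck)

NO — witness ⟨bbb⟩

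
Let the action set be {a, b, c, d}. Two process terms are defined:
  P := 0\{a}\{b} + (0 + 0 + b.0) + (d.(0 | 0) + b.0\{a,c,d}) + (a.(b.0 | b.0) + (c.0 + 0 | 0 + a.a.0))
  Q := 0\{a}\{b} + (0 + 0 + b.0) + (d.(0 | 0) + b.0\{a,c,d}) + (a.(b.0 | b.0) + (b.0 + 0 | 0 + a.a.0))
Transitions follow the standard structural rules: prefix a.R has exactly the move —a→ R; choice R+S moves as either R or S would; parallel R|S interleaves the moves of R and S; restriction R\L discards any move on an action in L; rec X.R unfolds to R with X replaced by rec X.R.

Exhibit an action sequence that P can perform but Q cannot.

P's transition system — 8 states:
  s0 = 0\{a}\{b} + (0 + 0 + b.0) + (d.(0 | 0) + b.0\{a,c,d}) + (a.(b.0 | b.0) + (c.0 + 0 | 0 + a.a.0)) → -a-> s1, -a-> s2, -b-> s3, -b-> s4, -c-> s3, -d-> s5
  s1 = a.0 → -a-> s3
  s2 = b.0 | b.0 → -b-> s6, -b-> s7
  s3 = 0 → deadlocked
  s4 = 0\{a,c,d} → deadlocked
  s5 = 0 | 0 → deadlocked
  s6 = 0 | b.0 → -b-> s5
  s7 = b.0 | 0 → -b-> s5
Q's transition system — 8 states:
  t0 = 0\{a}\{b} + (0 + 0 + b.0) + (d.(0 | 0) + b.0\{a,c,d}) + (a.(b.0 | b.0) + (b.0 + 0 | 0 + a.a.0)) → -a-> t1, -a-> t2, -b-> t3, -b-> t4, -d-> t5
  t1 = a.0 → -a-> t3
  t2 = b.0 | b.0 → -b-> t6, -b-> t7
  t3 = 0 → deadlocked
  t4 = 0\{a,c,d} → deadlocked
  t5 = 0 | 0 → deadlocked
  t6 = 0 | b.0 → -b-> t5
  t7 = b.0 | 0 → -b-> t5
Executing c from P (initial set {s0}):
  step 1 (c): {s3}
  P completes σ.
Executing c from Q (initial set {t0}):
  step 1 (c): no successor for Q

c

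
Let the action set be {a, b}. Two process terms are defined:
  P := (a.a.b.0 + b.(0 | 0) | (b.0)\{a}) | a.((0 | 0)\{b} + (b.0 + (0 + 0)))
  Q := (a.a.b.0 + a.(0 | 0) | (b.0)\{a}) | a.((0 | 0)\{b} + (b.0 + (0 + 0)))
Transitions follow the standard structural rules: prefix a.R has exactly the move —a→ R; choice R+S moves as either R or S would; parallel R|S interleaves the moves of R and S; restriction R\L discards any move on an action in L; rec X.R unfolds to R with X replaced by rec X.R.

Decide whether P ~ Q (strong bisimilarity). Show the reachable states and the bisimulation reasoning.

P's transition system — 21 states:
  u0 = (a.a.b.0 + b.(0 | 0) | (b.0)\{a}) | a.((0 | 0)\{b} + (b.0 + (0 + 0))) → —a→ u1, —a→ u2, —b→ u3, —b→ u4
  u1 = (a.a.b.0 + b.(0 | 0) | (b.0)\{a}) | ((0 | 0)\{b} + (b.0 + (0 + 0))) → —a→ u5, —b→ u6, —b→ u7, —b→ u8
  u2 = a.b.0 | a.((0 | 0)\{b} + (b.0 + (0 + 0))) → —a→ u5, —a→ u9
  u3 = 0 | 0 | (b.0)\{a} | a.((0 | 0)\{b} + (b.0 + (0 + 0))) → —a→ u7, —b→ u10
  u4 = b.(0 | 0) | 0\{a} | a.((0 | 0)\{b} + (b.0 + (0 + 0))) → —a→ u8, —b→ u10
  u5 = a.b.0 | ((0 | 0)\{b} + (b.0 + (0 + 0))) → —a→ u11, —b→ u12
  u6 = (a.a.b.0 + b.(0 | 0) | (b.0)\{a}) | 0 → —a→ u12, —b→ u13, —b→ u14
  u7 = 0 | 0 | (b.0)\{a} | ((0 | 0)\{b} + (b.0 + (0 + 0))) → —b→ u13, —b→ u15
  u8 = b.(0 | 0) | 0\{a} | ((0 | 0)\{b} + (b.0 + (0 + 0))) → —b→ u14, —b→ u15
  u9 = b.0 | a.((0 | 0)\{b} + (b.0 + (0 + 0))) → —a→ u11, —b→ u16
  u10 = 0 | 0 | 0\{a} | a.((0 | 0)\{b} + (b.0 + (0 + 0))) → —a→ u15
  u11 = b.0 | ((0 | 0)\{b} + (b.0 + (0 + 0))) → —b→ u17, —b→ u18
  u12 = a.b.0 | 0 → —a→ u18
  u13 = 0 | 0 | (b.0)\{a} | 0 → —b→ u19
  u14 = b.(0 | 0) | 0\{a} | 0 → —b→ u19
  u15 = 0 | 0 | 0\{a} | ((0 | 0)\{b} + (b.0 + (0 + 0))) → —b→ u19
  u16 = 0 | a.((0 | 0)\{b} + (b.0 + (0 + 0))) → —a→ u17
  u17 = 0 | ((0 | 0)\{b} + (b.0 + (0 + 0))) → —b→ u20
  u18 = b.0 | 0 → —b→ u20
  u19 = 0 | 0 | 0\{a} | 0 → ∅
  u20 = 0 | 0 → ∅
Q's transition system — 21 states:
  v0 = (a.a.b.0 + a.(0 | 0) | (b.0)\{a}) | a.((0 | 0)\{b} + (b.0 + (0 + 0))) → —a→ v1, —a→ v2, —a→ v3, —b→ v4
  v1 = (a.a.b.0 + a.(0 | 0) | (b.0)\{a}) | ((0 | 0)\{b} + (b.0 + (0 + 0))) → —a→ v5, —a→ v6, —b→ v7, —b→ v8
  v2 = 0 | 0 | (b.0)\{a} | a.((0 | 0)\{b} + (b.0 + (0 + 0))) → —a→ v5, —b→ v9
  v3 = a.b.0 | a.((0 | 0)\{b} + (b.0 + (0 + 0))) → —a→ v10, —a→ v6
  v4 = a.(0 | 0) | 0\{a} | a.((0 | 0)\{b} + (b.0 + (0 + 0))) → —a→ v8, —a→ v9
  v5 = 0 | 0 | (b.0)\{a} | ((0 | 0)\{b} + (b.0 + (0 + 0))) → —b→ v11, —b→ v12
  v6 = a.b.0 | ((0 | 0)\{b} + (b.0 + (0 + 0))) → —a→ v13, —b→ v14
  v7 = (a.a.b.0 + a.(0 | 0) | (b.0)\{a}) | 0 → —a→ v11, —a→ v14, —b→ v15
  v8 = a.(0 | 0) | 0\{a} | ((0 | 0)\{b} + (b.0 + (0 + 0))) → —a→ v12, —b→ v15
  v9 = 0 | 0 | 0\{a} | a.((0 | 0)\{b} + (b.0 + (0 + 0))) → —a→ v12
  v10 = b.0 | a.((0 | 0)\{b} + (b.0 + (0 + 0))) → —a→ v13, —b→ v16
  v11 = 0 | 0 | (b.0)\{a} | 0 → —b→ v17
  v12 = 0 | 0 | 0\{a} | ((0 | 0)\{b} + (b.0 + (0 + 0))) → —b→ v17
  v13 = b.0 | ((0 | 0)\{b} + (b.0 + (0 + 0))) → —b→ v18, —b→ v19
  v14 = a.b.0 | 0 → —a→ v19
  v15 = a.(0 | 0) | 0\{a} | 0 → —a→ v17
  v16 = 0 | a.((0 | 0)\{b} + (b.0 + (0 + 0))) → —a→ v18
  v17 = 0 | 0 | 0\{a} | 0 → ∅
  v18 = 0 | ((0 | 0)\{b} + (b.0 + (0 + 0))) → —b→ v20
  v19 = b.0 | 0 → —b→ v20
  v20 = 0 | 0 → ∅
Bisimilarity quotient blocks:
  B0 = {u0}
  B1 = {u3, u4, u5, u9, v10, v2, v6}
  B2 = {u10, u12, u16, v14, v16, v9}
  B3 = {u13, u14, u15, u17, u18, v11, v12, v18, v19}
  B4 = {u19, u20, v17, v20}
  B5 = {u11, u7, u8, v13, v5}
  B6 = {u1}
  B7 = {u6}
  B8 = {u2, v3}
  B9 = {v0}
  B10 = {v4}
  B11 = {v8}
  B12 = {v15}
  B13 = {v1}
  B14 = {v7}
u0 ∈ B0, v0 ∈ B9 → different blocks

not bisimilar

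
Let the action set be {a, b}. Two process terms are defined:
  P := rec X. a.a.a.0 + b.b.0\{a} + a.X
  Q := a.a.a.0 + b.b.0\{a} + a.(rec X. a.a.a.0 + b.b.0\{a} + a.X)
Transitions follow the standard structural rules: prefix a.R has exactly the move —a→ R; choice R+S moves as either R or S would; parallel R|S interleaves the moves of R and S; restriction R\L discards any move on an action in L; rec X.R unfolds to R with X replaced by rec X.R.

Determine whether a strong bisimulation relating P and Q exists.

P ~ Q

Reachable graph of P (6 states):
  u0 = rec X. a.a.a.0 + b.b.0\{a} + a.X ⊢ =a=> u0, =a=> u1, =b=> u2
  u1 = a.a.0 ⊢ =a=> u3
  u2 = b.0\{a} ⊢ =b=> u4
  u3 = a.0 ⊢ =a=> u5
  u4 = 0\{a} ⊢ deadlocked
  u5 = 0 ⊢ deadlocked
Reachable graph of Q (7 states):
  v0 = a.a.a.0 + b.b.0\{a} + a.(rec X. a.a.a.0 + b.b.0\{a} + a.X) ⊢ =a=> v1, =a=> v2, =b=> v3
  v1 = a.a.0 ⊢ =a=> v4
  v2 = rec X. a.a.a.0 + b.b.0\{a} + a.X ⊢ =a=> v1, =a=> v2, =b=> v3
  v3 = b.0\{a} ⊢ =b=> v5
  v4 = a.0 ⊢ =a=> v6
  v5 = 0\{a} ⊢ deadlocked
  v6 = 0 ⊢ deadlocked
Partition-refinement fixed point:
  B0 = {u0, v0, v2}
  B1 = {u1, v1}
  B2 = {u3, v4}
  B3 = {u4, u5, v5, v6}
  B4 = {u2, v3}
u0 ∈ B0, v0 ∈ B0 → same block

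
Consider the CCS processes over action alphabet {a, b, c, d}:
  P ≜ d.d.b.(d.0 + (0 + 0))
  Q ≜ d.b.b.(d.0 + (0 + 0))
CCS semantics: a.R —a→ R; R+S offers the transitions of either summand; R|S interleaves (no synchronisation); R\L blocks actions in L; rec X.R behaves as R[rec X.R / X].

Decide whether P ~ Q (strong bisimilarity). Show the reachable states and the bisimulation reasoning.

Reachable graph of P (5 states):
  u0 = d.d.b.(d.0 + (0 + 0)) → --d--▸ u1
  u1 = d.b.(d.0 + (0 + 0)) → --d--▸ u2
  u2 = b.(d.0 + (0 + 0)) → --b--▸ u3
  u3 = d.0 + (0 + 0) → --d--▸ u4
  u4 = 0 → ·
Reachable graph of Q (5 states):
  v0 = d.b.b.(d.0 + (0 + 0)) → --d--▸ v1
  v1 = b.b.(d.0 + (0 + 0)) → --b--▸ v2
  v2 = b.(d.0 + (0 + 0)) → --b--▸ v3
  v3 = d.0 + (0 + 0) → --d--▸ v4
  v4 = 0 → ·
Partition-refinement fixed point:
  B0 = {u0}
  B1 = {u1}
  B2 = {u2, v2}
  B3 = {u3, v3}
  B4 = {u4, v4}
  B5 = {v0}
  B6 = {v1}
u0 ∈ B0, v0 ∈ B5 → different blocks

not bisimilar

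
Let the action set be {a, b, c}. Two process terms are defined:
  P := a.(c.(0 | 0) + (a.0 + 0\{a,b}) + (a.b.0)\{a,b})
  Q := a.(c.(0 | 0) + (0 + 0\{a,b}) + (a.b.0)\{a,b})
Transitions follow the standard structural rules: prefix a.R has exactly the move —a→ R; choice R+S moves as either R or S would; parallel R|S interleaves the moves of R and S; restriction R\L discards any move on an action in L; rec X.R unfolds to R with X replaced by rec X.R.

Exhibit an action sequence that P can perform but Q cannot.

LTS(P): 4 reachable states
  p0 = a.(c.(0 | 0) + (a.0 + 0\{a,b}) + (a.b.0)\{a,b}) → —a→ p1
  p1 = c.(0 | 0) + (a.0 + 0\{a,b}) + (a.b.0)\{a,b} → —a→ p2, —c→ p3
  p2 = 0 → ∅
  p3 = 0 | 0 → ∅
LTS(Q): 3 reachable states
  q0 = a.(c.(0 | 0) + (0 + 0\{a,b}) + (a.b.0)\{a,b}) → —a→ q1
  q1 = c.(0 | 0) + (0 + 0\{a,b}) + (a.b.0)\{a,b} → —c→ q2
  q2 = 0 | 0 → ∅
Executing aa from P (initial set {p0}):
  step 1 (a): {p1}
  step 2 (a): {p2}
  — P admits the full trace.
Executing aa from Q (initial set {q0}):
  step 1 (a): {q1}
  step 2 (a): no successor for Q

aa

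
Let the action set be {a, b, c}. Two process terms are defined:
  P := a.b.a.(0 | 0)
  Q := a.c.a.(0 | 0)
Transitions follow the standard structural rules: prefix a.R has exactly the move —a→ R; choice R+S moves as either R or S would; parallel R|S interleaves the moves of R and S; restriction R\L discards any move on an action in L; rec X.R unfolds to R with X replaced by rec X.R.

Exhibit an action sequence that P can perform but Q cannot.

Reachable graph of P (4 states):
  p0 = a.b.a.(0 | 0) :: —a→ p1
  p1 = b.a.(0 | 0) :: —b→ p2
  p2 = a.(0 | 0) :: —a→ p3
  p3 = 0 | 0 :: stopped
Reachable graph of Q (4 states):
  q0 = a.c.a.(0 | 0) :: —a→ q1
  q1 = c.a.(0 | 0) :: —c→ q2
  q2 = a.(0 | 0) :: —a→ q3
  q3 = 0 | 0 :: stopped
Trace ⟨ab⟩ through P, begin at {p0}:
  step 1 (a): {p1}
  step 2 (b): {p2}
  P completes σ.
Trace ⟨ab⟩ through Q, begin at {q0}:
  step 1 (a): {q1}
  step 2 (b): no successor for Q

ab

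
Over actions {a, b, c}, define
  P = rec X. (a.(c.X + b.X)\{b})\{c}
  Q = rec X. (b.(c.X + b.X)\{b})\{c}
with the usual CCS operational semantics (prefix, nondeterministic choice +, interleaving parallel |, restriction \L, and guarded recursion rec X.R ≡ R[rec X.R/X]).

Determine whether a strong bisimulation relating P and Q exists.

P's transition system — 2 states:
  u0 = rec X. (a.(c.X + b.X)\{b})\{c} → =a=> u1
  u1 = (c.(rec X. (a.(c.X + b.X)\{b})\{c}) + b.(rec X. (a.(c.X + b.X)\{b})\{c}))\{b}\{c} → ∅
Q's transition system — 2 states:
  v0 = rec X. (b.(c.X + b.X)\{b})\{c} → =b=> v1
  v1 = (c.(rec X. (b.(c.X + b.X)\{b})\{c}) + b.(rec X. (b.(c.X + b.X)\{b})\{c}))\{b}\{c} → ∅
Partition-refinement fixed point:
  B0 = {u0}
  B1 = {u1, v1}
  B2 = {v0}
u0 ∈ B0, v0 ∈ B2 → different blocks

not bisimilar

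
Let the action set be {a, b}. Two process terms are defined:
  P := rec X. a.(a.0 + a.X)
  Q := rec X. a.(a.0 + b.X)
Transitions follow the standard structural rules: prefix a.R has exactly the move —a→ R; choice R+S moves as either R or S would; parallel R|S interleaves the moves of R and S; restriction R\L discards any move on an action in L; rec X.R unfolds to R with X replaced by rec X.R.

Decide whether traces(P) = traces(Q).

P's transition system — 3 states:
  s0 = rec X. a.(a.0 + a.X) :: -a-> s1
  s1 = a.0 + a.(rec X. a.(a.0 + a.X)) :: -a-> s0, -a-> s2
  s2 = 0 :: ∅
Q's transition system — 3 states:
  t0 = rec X. a.(a.0 + b.X) :: -a-> t1
  t1 = a.0 + b.(rec X. a.(a.0 + b.X)) :: -a-> t2, -b-> t0
  t2 = 0 :: ∅
Run σ = ⟨aaa⟩ on P: start {s0}
  [1] a ⇒ {s1}
  [2] a ⇒ {s0, s2}
  [3] a ⇒ {s1}
  ✓ P
Run σ = ⟨aaa⟩ on Q: start {t0}
  [1] a ⇒ {t1}
  [2] a ⇒ {t2}
  [3] a ⇒ no successor for Q

NO — witness ⟨aaa⟩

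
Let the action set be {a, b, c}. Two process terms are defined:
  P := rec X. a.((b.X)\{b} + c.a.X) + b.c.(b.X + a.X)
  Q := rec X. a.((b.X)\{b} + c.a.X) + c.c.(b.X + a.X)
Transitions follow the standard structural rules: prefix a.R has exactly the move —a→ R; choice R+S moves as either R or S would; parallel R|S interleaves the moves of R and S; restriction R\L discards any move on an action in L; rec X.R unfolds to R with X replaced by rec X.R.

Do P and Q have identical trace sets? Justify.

NO — witness ⟨b⟩

LTS(P): 5 reachable states
  m0 = rec X. a.((b.X)\{b} + c.a.X) + b.c.(b.X + a.X) has moves —a→ m1, —b→ m2
  m1 = (b.(rec X. a.((b.X)\{b} + c.a.X) + b.c.(b.X + a.X)))\{b} + c.a.(rec X. a.((b.X)\{b} + c.a.X) + b.c.(b.X + a.X)) has moves —c→ m3
  m2 = c.(b.(rec X. a.((b.X)\{b} + c.a.X) + b.c.(b.X + a.X)) + a.(rec X. a.((b.X)\{b} + c.a.X) + b.c.(b.X + a.X))) has moves —c→ m4
  m3 = a.(rec X. a.((b.X)\{b} + c.a.X) + b.c.(b.X + a.X)) has moves —a→ m0
  m4 = b.(rec X. a.((b.X)\{b} + c.a.X) + b.c.(b.X + a.X)) + a.(rec X. a.((b.X)\{b} + c.a.X) + b.c.(b.X + a.X)) has moves —a→ m0, —b→ m0
LTS(Q): 5 reachable states
  n0 = rec X. a.((b.X)\{b} + c.a.X) + c.c.(b.X + a.X) has moves —a→ n1, —c→ n2
  n1 = (b.(rec X. a.((b.X)\{b} + c.a.X) + c.c.(b.X + a.X)))\{b} + c.a.(rec X. a.((b.X)\{b} + c.a.X) + c.c.(b.X + a.X)) has moves —c→ n3
  n2 = c.(b.(rec X. a.((b.X)\{b} + c.a.X) + c.c.(b.X + a.X)) + a.(rec X. a.((b.X)\{b} + c.a.X) + c.c.(b.X + a.X))) has moves —c→ n4
  n3 = a.(rec X. a.((b.X)\{b} + c.a.X) + c.c.(b.X + a.X)) has moves —a→ n0
  n4 = b.(rec X. a.((b.X)\{b} + c.a.X) + c.c.(b.X + a.X)) + a.(rec X. a.((b.X)\{b} + c.a.X) + c.c.(b.X + a.X)) has moves —a→ n0, —b→ n0
Run σ = ⟨b⟩ on P: start {m0}
  after b @ step 1: {m2}
  P completes σ.
Run σ = ⟨b⟩ on Q: start {n0}
  after b @ step 1: no successor for Q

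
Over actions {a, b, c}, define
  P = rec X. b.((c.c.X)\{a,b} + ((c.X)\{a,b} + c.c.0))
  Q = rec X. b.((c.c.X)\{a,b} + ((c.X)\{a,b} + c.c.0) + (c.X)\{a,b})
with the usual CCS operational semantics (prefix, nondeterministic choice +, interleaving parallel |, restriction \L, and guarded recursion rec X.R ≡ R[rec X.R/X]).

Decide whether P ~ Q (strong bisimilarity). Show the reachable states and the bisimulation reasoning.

Reachable graph of P (6 states):
  p0 = rec X. b.((c.c.X)\{a,b} + ((c.X)\{a,b} + c.c.0)) | ··b··> p1
  p1 = (c.c.(rec X. b.((c.c.X)\{a,b} + ((c.X)\{a,b} + c.c.0))))\{a,b} + ((c.(rec X. b.((c.c.X)\{a,b} + ((c.X)\{a,b} + c.c.0))))\{a,b} + c.c.0) | ··c··> p2, ··c··> p3, ··c··> p4
  p2 = (c.(rec X. b.((c.c.X)\{a,b} + ((c.X)\{a,b} + c.c.0))))\{a,b} | ··c··> p3
  p3 = (rec X. b.((c.c.X)\{a,b} + ((c.X)\{a,b} + c.c.0)))\{a,b} | (no moves)
  p4 = c.0 | ··c··> p5
  p5 = 0 | (no moves)
Reachable graph of Q (6 states):
  q0 = rec X. b.((c.c.X)\{a,b} + ((c.X)\{a,b} + c.c.0) + (c.X)\{a,b}) | ··b··> q1
  q1 = (c.c.(rec X. b.((c.c.X)\{a,b} + ((c.X)\{a,b} + c.c.0) + (c.X)\{a,b})))\{a,b} + ((c.(rec X. b.((c.c.X)\{a,b} + ((c.X)\{a,b} + c.c.0) + (c.X)\{a,b})))\{a,b} + c.c.0) + (c.(rec X. b.((c.c.X)\{a,b} + ((c.X)\{a,b} + c.c.0) + (c.X)\{a,b})))\{a,b} | ··c··> q2, ··c··> q3, ··c··> q4
  q2 = (c.(rec X. b.((c.c.X)\{a,b} + ((c.X)\{a,b} + c.c.0) + (c.X)\{a,b})))\{a,b} | ··c··> q3
  q3 = (rec X. b.((c.c.X)\{a,b} + ((c.X)\{a,b} + c.c.0) + (c.X)\{a,b}))\{a,b} | (no moves)
  q4 = c.0 | ··c··> q5
  q5 = 0 | (no moves)
Partition-refinement fixed point:
  B0 = {p0, q0}
  B1 = {p1, q1}
  B2 = {p3, p5, q3, q5}
  B3 = {p2, p4, q2, q4}
p0 ∈ B0, q0 ∈ B0 → same block

YES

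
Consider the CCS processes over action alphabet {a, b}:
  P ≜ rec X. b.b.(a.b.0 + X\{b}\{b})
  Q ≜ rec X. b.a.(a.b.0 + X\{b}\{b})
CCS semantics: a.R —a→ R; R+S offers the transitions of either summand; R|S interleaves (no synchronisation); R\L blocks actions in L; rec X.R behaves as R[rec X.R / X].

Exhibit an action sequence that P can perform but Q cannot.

P's transition system — 5 states:
  s0 = rec X. b.b.(a.b.0 + X\{b}\{b}) ⊢ ··b··> s1
  s1 = b.(a.b.0 + (rec X. b.b.(a.b.0 + X\{b}\{b}))\{b}\{b}) ⊢ ··b··> s2
  s2 = a.b.0 + (rec X. b.b.(a.b.0 + X\{b}\{b}))\{b}\{b} ⊢ ··a··> s3
  s3 = b.0 ⊢ ··b··> s4
  s4 = 0 ⊢ (no moves)
Q's transition system — 5 states:
  t0 = rec X. b.a.(a.b.0 + X\{b}\{b}) ⊢ ··b··> t1
  t1 = a.(a.b.0 + (rec X. b.a.(a.b.0 + X\{b}\{b}))\{b}\{b}) ⊢ ··a··> t2
  t2 = a.b.0 + (rec X. b.a.(a.b.0 + X\{b}\{b}))\{b}\{b} ⊢ ··a··> t3
  t3 = b.0 ⊢ ··b··> t4
  t4 = 0 ⊢ (no moves)
Executing bb from P (initial set {s0}):
  [1] b ⇒ {s1}
  [2] b ⇒ {s2}
  P completes σ.
Executing bb from Q (initial set {t0}):
  [1] b ⇒ {t1}
  [2] b ⇒ no successor for Q

bb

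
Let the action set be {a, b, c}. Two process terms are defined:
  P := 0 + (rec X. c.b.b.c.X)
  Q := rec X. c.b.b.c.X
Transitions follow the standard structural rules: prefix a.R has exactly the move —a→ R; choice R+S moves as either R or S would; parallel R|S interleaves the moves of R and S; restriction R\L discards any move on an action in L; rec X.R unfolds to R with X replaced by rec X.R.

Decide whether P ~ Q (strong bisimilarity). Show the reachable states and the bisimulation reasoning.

LTS(P): 5 reachable states
  m0 = 0 + (rec X. c.b.b.c.X) ⊢ —c→ m1
  m1 = b.b.c.(rec X. c.b.b.c.X) ⊢ —b→ m2
  m2 = b.c.(rec X. c.b.b.c.X) ⊢ —b→ m3
  m3 = c.(rec X. c.b.b.c.X) ⊢ —c→ m4
  m4 = rec X. c.b.b.c.X ⊢ —c→ m1
LTS(Q): 4 reachable states
  n0 = rec X. c.b.b.c.X ⊢ —c→ n1
  n1 = b.b.c.(rec X. c.b.b.c.X) ⊢ —b→ n2
  n2 = b.c.(rec X. c.b.b.c.X) ⊢ —b→ n3
  n3 = c.(rec X. c.b.b.c.X) ⊢ —c→ n0
Coarsest stable partition (strong bisimilarity classes):
  B0 = {m0, m4, n0}
  B1 = {m1, n1}
  B2 = {m2, n2}
  B3 = {m3, n3}
m0 ∈ B0, n0 ∈ B0 → same block

YES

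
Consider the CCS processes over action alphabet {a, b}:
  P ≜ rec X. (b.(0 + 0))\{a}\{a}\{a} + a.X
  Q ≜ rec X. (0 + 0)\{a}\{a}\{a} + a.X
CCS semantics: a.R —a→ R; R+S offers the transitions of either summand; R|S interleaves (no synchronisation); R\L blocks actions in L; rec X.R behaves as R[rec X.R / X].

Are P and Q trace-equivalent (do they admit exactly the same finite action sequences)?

trace-distinct — witness ⟨b⟩

P's transition system — 2 states:
  p0 = rec X. (b.(0 + 0))\{a}\{a}\{a} + a.X | —a→ p0, —b→ p1
  p1 = (0 + 0)\{a}\{a}\{a} | ∅
Q's transition system — 1 states:
  q0 = rec X. (0 + 0)\{a}\{a}\{a} + a.X | —a→ q0
Trace ⟨b⟩ through P, begin at {p0}:
  step 1 (b): {p1}
  ✓ P
Trace ⟨b⟩ through Q, begin at {q0}:
  step 1 (b): no successor for Q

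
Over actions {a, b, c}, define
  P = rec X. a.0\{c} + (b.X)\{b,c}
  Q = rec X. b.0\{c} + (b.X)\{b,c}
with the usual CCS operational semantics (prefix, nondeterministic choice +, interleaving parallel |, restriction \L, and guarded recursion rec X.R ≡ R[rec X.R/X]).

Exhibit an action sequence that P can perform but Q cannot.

a

P's transition system — 2 states:
  u0 = rec X. a.0\{c} + (b.X)\{b,c} ⊢ ··a··> u1
  u1 = 0\{c} ⊢ ∅
Q's transition system — 2 states:
  v0 = rec X. b.0\{c} + (b.X)\{b,c} ⊢ ··b··> v1
  v1 = 0\{c} ⊢ ∅
Run σ = ⟨a⟩ on P: start {u0}
  after a @ step 1: {u1}
  — P admits the full trace.
Run σ = ⟨a⟩ on Q: start {v0}
  after a @ step 1: ∅  — Q cannot continue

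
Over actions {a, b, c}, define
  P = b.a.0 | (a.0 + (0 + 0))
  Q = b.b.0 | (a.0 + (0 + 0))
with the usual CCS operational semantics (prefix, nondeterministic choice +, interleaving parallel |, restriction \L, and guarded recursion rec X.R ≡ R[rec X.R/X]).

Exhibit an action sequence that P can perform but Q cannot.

LTS(P): 6 reachable states
  u0 = b.a.0 | (a.0 + (0 + 0)) | -a-> u1, -b-> u2
  u1 = b.a.0 | 0 | -b-> u3
  u2 = a.0 | (a.0 + (0 + 0)) | -a-> u3, -a-> u4
  u3 = a.0 | 0 | -a-> u5
  u4 = 0 | (a.0 + (0 + 0)) | -a-> u5
  u5 = 0 | 0 | deadlocked
LTS(Q): 6 reachable states
  v0 = b.b.0 | (a.0 + (0 + 0)) | -a-> v1, -b-> v2
  v1 = b.b.0 | 0 | -b-> v3
  v2 = b.0 | (a.0 + (0 + 0)) | -a-> v3, -b-> v4
  v3 = b.0 | 0 | -b-> v5
  v4 = 0 | (a.0 + (0 + 0)) | -a-> v5
  v5 = 0 | 0 | deadlocked
Trace ⟨aba⟩ through P, begin at {u0}:
  after a @ step 1: {u1}
  after b @ step 2: {u3}
  after a @ step 3: {u5}
  ✓ P
Trace ⟨aba⟩ through Q, begin at {v0}:
  after a @ step 1: {v1}
  after b @ step 2: {v3}
  after a @ step 3: ∅  — Q cannot continue

aba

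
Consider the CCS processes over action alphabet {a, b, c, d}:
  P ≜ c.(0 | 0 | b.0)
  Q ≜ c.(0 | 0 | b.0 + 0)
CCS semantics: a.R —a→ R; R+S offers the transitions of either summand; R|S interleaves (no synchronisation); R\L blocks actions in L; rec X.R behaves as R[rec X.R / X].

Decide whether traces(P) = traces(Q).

trace-equivalent

P's transition system — 3 states:
  p0 = c.(0 | 0 | b.0) → —c→ p1
  p1 = 0 | 0 | b.0 → —b→ p2
  p2 = 0 | 0 | 0 → (no moves)
Q's transition system — 3 states:
  q0 = c.(0 | 0 | b.0 + 0) → —c→ q1
  q1 = 0 | 0 | b.0 + 0 → —b→ q2
  q2 = 0 | 0 | 0 → (no moves)
Coarsest stable partition (strong bisimilarity classes):
  B0 = {p0, q0}
  B1 = {p1, q1}
  B2 = {p2, q2}
p0 ∈ B0, q0 ∈ B0 → same block
Bisimilar ⇒ trace-equivalent.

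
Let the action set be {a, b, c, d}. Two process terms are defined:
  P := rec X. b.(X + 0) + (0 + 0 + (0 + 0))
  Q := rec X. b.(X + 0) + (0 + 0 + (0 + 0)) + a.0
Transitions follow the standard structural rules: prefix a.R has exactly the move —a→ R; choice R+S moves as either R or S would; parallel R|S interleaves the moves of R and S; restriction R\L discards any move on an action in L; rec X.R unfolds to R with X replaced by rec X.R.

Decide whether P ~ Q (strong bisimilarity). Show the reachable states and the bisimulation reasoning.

NO

P's transition system — 2 states:
  m0 = rec X. b.(X + 0) + (0 + 0 + (0 + 0)) | --b--▸ m1
  m1 = (rec X. b.(X + 0) + (0 + 0 + (0 + 0))) + 0 | --b--▸ m1
Q's transition system — 3 states:
  n0 = rec X. b.(X + 0) + (0 + 0 + (0 + 0)) + a.0 | --a--▸ n1, --b--▸ n2
  n1 = 0 | ∅
  n2 = (rec X. b.(X + 0) + (0 + 0 + (0 + 0)) + a.0) + 0 | --a--▸ n1, --b--▸ n2
Coarsest stable partition (strong bisimilarity classes):
  B0 = {m0, m1}
  B1 = {n0, n2}
  B2 = {n1}
m0 ∈ B0, n0 ∈ B1 → different blocks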